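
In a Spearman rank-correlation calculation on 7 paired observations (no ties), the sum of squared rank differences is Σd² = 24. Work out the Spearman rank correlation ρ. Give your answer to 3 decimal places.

ρ = 1 − 6Σd² / [n(n²−1)] = 1 − 6×24 / (7×48)
  = 1 − 144/336 = 1 − 0.4286 ≈ 0.571

0.571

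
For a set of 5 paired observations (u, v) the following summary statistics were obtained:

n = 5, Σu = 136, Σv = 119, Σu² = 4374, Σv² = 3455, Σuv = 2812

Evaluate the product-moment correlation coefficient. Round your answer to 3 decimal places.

r = (nΣuv − ΣuΣv) / √[(nΣu² − (Σu)²)(nΣv² − (Σv)²)]
Numerator: 5×2812 − 136×119 = -2124
Denominator: √[(21870 − 18496)(17275 − 14161)] = √[3374 × 3114] = 3241.3941
r = -2124 / 3241.3941 ≈ -0.655

-0.655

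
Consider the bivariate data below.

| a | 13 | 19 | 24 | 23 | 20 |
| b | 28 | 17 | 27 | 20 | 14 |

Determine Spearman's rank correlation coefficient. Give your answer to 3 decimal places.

Rank a: 1, 2, 5, 4, 3
Rank b: 5, 2, 4, 3, 1
d = rank(a) − rank(b): -4, 0, 1, 1, 2; Σd² = 22
ρ = 1 − 6Σd² / [n(n²−1)] = 1 − 6×22 / (5×24) = 1 − 132/120 ≈ -0.100

-0.100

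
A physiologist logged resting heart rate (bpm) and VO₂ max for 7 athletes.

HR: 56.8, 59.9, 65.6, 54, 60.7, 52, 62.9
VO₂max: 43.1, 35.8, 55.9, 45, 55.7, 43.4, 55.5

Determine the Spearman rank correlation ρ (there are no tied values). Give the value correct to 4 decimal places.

0.6429

Rank HR: 3, 4, 7, 2, 5, 1, 6
Rank VO₂max: 2, 1, 7, 4, 6, 3, 5
d = rank(HR) − rank(VO₂max): 1, 3, 0, -2, -1, -2, 1; Σd² = 20
ρ = 1 − 6Σd² / [n(n²−1)] = 1 − 6×20 / (7×48) = 1 − 120/336 ≈ 0.6429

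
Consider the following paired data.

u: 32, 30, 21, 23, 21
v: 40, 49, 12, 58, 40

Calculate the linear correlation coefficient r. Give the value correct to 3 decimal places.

0.337

n = 5, Σu = 127, Σv = 199, Σu² = 3335, Σv² = 9109, Σuv = 5176
nΣuv − ΣuΣv = 25880 − 25273 = 607
nΣu² − (Σu)² = 16675 − 16129 = 546; nΣv² − (Σv)² = 45545 − 39601 = 5944
r = 607 / √(546 × 5944) = 607 / 1801.5060 ≈ 0.337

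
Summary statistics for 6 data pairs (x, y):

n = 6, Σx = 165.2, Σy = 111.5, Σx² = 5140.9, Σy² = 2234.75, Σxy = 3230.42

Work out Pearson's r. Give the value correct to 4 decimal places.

0.5168

r = (nΣxy − ΣxΣy) / √[(nΣx² − (Σx)²)(nΣy² − (Σy)²)]
Numerator: 6×3230.42 − 165.2×111.5 = 962.72
Denominator: √[(30845.4 − 27291.04)(13408.5 − 12432.25)] = √[3554.36 × 976.25] = 1862.7786
r = 962.72 / 1862.7786 ≈ 0.5168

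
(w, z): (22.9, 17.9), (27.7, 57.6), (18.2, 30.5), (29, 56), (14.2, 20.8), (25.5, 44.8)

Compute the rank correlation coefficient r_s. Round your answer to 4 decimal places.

0.7714

Rank w: 3, 5, 2, 6, 1, 4
Rank z: 1, 6, 3, 5, 2, 4
d = rank(w) − rank(z): 2, -1, -1, 1, -1, 0; Σd² = 8
ρ = 1 − 6Σd² / [n(n²−1)] = 1 − 6×8 / (6×35) = 1 − 48/210 ≈ 0.7714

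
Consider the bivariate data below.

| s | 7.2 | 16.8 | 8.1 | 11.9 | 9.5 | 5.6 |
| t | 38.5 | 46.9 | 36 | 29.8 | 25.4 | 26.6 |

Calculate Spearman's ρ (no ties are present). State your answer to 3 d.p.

Rank s: 2, 6, 3, 5, 4, 1
Rank t: 5, 6, 4, 3, 1, 2
d = rank(s) − rank(t): -3, 0, -1, 2, 3, -1; Σd² = 24
ρ = 1 − 6Σd² / [n(n²−1)] = 1 − 6×24 / (6×35) = 1 − 144/210 ≈ 0.314

0.314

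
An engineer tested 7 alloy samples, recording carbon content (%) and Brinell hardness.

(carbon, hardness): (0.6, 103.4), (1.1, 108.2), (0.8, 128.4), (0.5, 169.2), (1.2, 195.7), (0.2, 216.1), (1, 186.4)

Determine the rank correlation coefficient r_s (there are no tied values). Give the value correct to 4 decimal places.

Rank carbon: 3, 6, 4, 2, 7, 1, 5
Rank hardness: 1, 2, 3, 4, 6, 7, 5
d = rank(carbon) − rank(hardness): 2, 4, 1, -2, 1, -6, 0; Σd² = 62
ρ = 1 − 6Σd² / [n(n²−1)] = 1 − 6×62 / (7×48) = 1 − 372/336 ≈ -0.1071

-0.1071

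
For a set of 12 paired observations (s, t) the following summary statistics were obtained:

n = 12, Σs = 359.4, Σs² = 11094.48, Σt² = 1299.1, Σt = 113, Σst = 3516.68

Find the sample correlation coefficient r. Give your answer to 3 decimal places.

r = (nΣst − ΣsΣt) / √[(nΣs² − (Σs)²)(nΣt² − (Σt)²)]
Numerator: 12×3516.68 − 359.4×113 = 1587.96
Denominator: √[(133133.76 − 129168.36)(15589.2 − 12769)] = √[3965.4 × 2820.2] = 3344.1323
r = 1587.96 / 3344.1323 ≈ 0.475

0.475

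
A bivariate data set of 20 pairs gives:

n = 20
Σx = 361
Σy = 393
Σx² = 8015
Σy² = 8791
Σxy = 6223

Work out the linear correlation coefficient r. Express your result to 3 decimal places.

-0.688

r = (nΣxy − ΣxΣy) / √[(nΣx² − (Σx)²)(nΣy² − (Σy)²)]
Numerator: 20×6223 − 361×393 = -17413
Denominator: √[(160300 − 130321)(175820 − 154449)] = √[29979 × 21371] = 25311.6813
r = -17413 / 25311.6813 ≈ -0.688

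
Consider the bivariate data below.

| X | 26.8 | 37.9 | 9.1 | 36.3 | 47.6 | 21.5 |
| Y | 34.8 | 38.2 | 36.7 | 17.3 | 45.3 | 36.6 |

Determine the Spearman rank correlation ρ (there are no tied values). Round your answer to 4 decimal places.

0.4286

Rank X: 3, 5, 1, 4, 6, 2
Rank Y: 2, 5, 4, 1, 6, 3
d = rank(X) − rank(Y): 1, 0, -3, 3, 0, -1; Σd² = 20
ρ = 1 − 6Σd² / [n(n²−1)] = 1 − 6×20 / (6×35) = 1 − 120/210 ≈ 0.4286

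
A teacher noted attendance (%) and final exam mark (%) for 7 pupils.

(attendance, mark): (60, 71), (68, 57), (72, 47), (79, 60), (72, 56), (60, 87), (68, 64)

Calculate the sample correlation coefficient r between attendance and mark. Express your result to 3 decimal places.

-0.725

n = 7, Σx = 479, Σy = 442, Σx² = 33057, Σy² = 28900, Σxy = 29864
nΣxy − ΣxΣy = 209048 − 211718 = -2670
nΣx² − (Σx)² = 231399 − 229441 = 1958; nΣy² − (Σy)² = 202300 − 195364 = 6936
r = -2670 / √(1958 × 6936) = -2670 / 3685.1985 ≈ -0.725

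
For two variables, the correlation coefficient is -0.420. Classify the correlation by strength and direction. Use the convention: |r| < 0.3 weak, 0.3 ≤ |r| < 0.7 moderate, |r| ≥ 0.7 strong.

moderate negative

r = -0.420 < 0 so the relationship is negative.
|r| = 0.420, which falls in the moderate range.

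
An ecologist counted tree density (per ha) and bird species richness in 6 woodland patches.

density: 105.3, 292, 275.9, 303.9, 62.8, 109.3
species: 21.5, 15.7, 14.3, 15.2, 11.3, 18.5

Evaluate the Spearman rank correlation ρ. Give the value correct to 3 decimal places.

Rank density: 2, 5, 4, 6, 1, 3
Rank species: 6, 4, 2, 3, 1, 5
d = rank(density) − rank(species): -4, 1, 2, 3, 0, -2; Σd² = 34
ρ = 1 − 6Σd² / [n(n²−1)] = 1 − 6×34 / (6×35) = 1 − 204/210 ≈ 0.029

0.029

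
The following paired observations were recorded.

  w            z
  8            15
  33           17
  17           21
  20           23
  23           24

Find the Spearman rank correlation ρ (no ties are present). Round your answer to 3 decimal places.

Rank w: 1, 5, 2, 3, 4
Rank z: 1, 2, 3, 4, 5
d = rank(w) − rank(z): 0, 3, -1, -1, -1; Σd² = 12
ρ = 1 − 6Σd² / [n(n²−1)] = 1 − 6×12 / (5×24) = 1 − 72/120 ≈ 0.400

0.400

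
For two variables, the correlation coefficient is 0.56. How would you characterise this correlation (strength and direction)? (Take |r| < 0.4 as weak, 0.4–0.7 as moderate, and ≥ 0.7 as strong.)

r = 0.56 > 0 so the relationship is positive.
|r| = 0.56, which falls in the moderate range.

moderate positive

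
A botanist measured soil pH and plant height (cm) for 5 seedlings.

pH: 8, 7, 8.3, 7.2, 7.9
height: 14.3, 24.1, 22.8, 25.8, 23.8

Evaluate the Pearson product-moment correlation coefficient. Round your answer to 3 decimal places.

-0.481

n = 5, Σx = 38.4, Σy = 110.8, Σx² = 296.14, Σy² = 2537.22, Σxy = 846.12
nΣxy − ΣxΣy = 4230.6 − 4254.72 = -24.12
nΣx² − (Σx)² = 1480.7 − 1474.56 = 6.14; nΣy² − (Σy)² = 12686.1 − 12276.64 = 409.46
r = -24.12 / √(6.14 × 409.46) = -24.12 / 50.1406 ≈ -0.481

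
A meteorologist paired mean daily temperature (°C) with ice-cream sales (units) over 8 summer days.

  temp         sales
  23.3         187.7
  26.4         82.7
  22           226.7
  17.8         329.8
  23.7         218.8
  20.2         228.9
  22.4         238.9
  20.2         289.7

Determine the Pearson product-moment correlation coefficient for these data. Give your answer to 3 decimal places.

n = 8, Σx = 176, Σy = 1803.2, Σx² = 3920.22, Σy² = 443499.46, Σxy = 38427.17
nΣxy − ΣxΣy = 307417.36 − 317363.2 = -9945.84
nΣx² − (Σx)² = 31361.76 − 30976 = 385.76; nΣy² − (Σy)² = 3547995.68 − 3251530.24 = 296465.44
r = -9945.84 / √(385.76 × 296465.44) = -9945.84 / 10694.1343 ≈ -0.930

-0.930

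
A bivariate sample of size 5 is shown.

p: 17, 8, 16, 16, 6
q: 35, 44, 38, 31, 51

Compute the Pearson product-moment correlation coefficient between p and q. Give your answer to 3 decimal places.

n = 5, Σp = 63, Σq = 199, Σp² = 901, Σq² = 8167, Σpq = 2357
nΣpq − ΣpΣq = 11785 − 12537 = -752
nΣp² − (Σp)² = 4505 − 3969 = 536; nΣq² − (Σq)² = 40835 − 39601 = 1234
r = -752 / √(536 × 1234) = -752 / 813.2798 ≈ -0.925

-0.925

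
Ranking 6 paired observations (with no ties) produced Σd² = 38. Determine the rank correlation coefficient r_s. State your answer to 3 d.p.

ρ = 1 − 6Σd² / [n(n²−1)] = 1 − 6×38 / (6×35)
  = 1 − 228/210 = 1 − 1.0857 ≈ -0.086

-0.086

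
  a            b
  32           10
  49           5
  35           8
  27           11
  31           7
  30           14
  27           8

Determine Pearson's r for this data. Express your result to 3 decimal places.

n = 7, Σa = 231, Σb = 63, Σa² = 7969, Σb² = 619, Σab = 1995
nΣab − ΣaΣb = 13965 − 14553 = -588
nΣa² − (Σa)² = 55783 − 53361 = 2422; nΣb² − (Σb)² = 4333 − 3969 = 364
r = -588 / √(2422 × 364) = -588 / 938.9398 ≈ -0.626

-0.626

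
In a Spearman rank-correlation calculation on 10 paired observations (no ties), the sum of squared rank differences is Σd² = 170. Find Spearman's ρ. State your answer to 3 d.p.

-0.030

ρ = 1 − 6Σd² / [n(n²−1)] = 1 − 6×170 / (10×99)
  = 1 − 1020/990 = 1 − 1.0303 ≈ -0.030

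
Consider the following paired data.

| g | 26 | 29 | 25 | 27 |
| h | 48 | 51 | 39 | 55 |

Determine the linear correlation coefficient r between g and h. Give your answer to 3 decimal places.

0.696

n = 4, Σg = 107, Σh = 193, Σg² = 2871, Σh² = 9451, Σgh = 5187
nΣgh − ΣgΣh = 20748 − 20651 = 97
nΣg² − (Σg)² = 11484 − 11449 = 35; nΣh² − (Σh)² = 37804 − 37249 = 555
r = 97 / √(35 × 555) = 97 / 139.3736 ≈ 0.696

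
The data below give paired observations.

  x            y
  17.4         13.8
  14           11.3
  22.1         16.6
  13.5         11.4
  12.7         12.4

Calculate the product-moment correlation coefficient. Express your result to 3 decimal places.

n = 5, Σx = 79.7, Σy = 65.5, Σx² = 1330.71, Σy² = 877.41, Σxy = 1076.56
nΣxy − ΣxΣy = 5382.8 − 5220.35 = 162.45
nΣx² − (Σx)² = 6653.55 − 6352.09 = 301.46; nΣy² − (Σy)² = 4387.05 − 4290.25 = 96.8
r = 162.45 / √(301.46 × 96.8) = 162.45 / 170.8254 ≈ 0.951

0.951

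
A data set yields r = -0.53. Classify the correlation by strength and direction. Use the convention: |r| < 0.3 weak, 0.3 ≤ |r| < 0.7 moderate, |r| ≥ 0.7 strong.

moderate negative

r = -0.53 < 0 so the relationship is negative.
|r| = 0.53, which falls in the moderate range.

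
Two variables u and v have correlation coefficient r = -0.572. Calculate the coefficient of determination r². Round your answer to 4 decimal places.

r² = (-0.572)² = 0.3272

0.3272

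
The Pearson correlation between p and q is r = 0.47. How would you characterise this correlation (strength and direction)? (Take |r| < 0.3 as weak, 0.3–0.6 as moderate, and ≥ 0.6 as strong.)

moderate positive

r = 0.47 > 0 so the relationship is positive.
|r| = 0.47, which falls in the moderate range.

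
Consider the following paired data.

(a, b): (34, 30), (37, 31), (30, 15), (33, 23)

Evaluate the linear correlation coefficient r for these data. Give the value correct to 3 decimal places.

n = 4, Σa = 134, Σb = 99, Σa² = 4514, Σb² = 2615, Σab = 3376
nΣab − ΣaΣb = 13504 − 13266 = 238
nΣa² − (Σa)² = 18056 − 17956 = 100; nΣb² − (Σb)² = 10460 − 9801 = 659
r = 238 / √(100 × 659) = 238 / 256.7100 ≈ 0.927

0.927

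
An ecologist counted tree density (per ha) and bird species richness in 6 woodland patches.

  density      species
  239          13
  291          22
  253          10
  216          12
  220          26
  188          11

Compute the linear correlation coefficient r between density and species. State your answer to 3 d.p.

n = 6, Σx = 1407, Σy = 94, Σx² = 336211, Σy² = 1694, Σxy = 22419
nΣxy − ΣxΣy = 134514 − 132258 = 2256
nΣx² − (Σx)² = 2017266 − 1979649 = 37617; nΣy² − (Σy)² = 10164 − 8836 = 1328
r = 2256 / √(37617 × 1328) = 2256 / 7067.9117 ≈ 0.319

0.319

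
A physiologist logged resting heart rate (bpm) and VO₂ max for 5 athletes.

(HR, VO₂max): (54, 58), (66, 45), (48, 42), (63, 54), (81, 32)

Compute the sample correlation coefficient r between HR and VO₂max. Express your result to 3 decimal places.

-0.584

n = 5, Σx = 312, Σy = 231, Σx² = 20106, Σy² = 11093, Σxy = 14112
nΣxy − ΣxΣy = 70560 − 72072 = -1512
nΣx² − (Σx)² = 100530 − 97344 = 3186; nΣy² − (Σy)² = 55465 − 53361 = 2104
r = -1512 / √(3186 × 2104) = -1512 / 2589.0817 ≈ -0.584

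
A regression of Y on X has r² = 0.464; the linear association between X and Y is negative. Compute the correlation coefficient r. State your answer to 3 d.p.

-0.681

|r| = √0.464 = 0.681
The association is negative, so r = −0.681.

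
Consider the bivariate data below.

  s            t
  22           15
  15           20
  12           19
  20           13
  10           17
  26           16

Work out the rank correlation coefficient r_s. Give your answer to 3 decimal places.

-0.543

Rank s: 5, 3, 2, 4, 1, 6
Rank t: 2, 6, 5, 1, 4, 3
d = rank(s) − rank(t): 3, -3, -3, 3, -3, 3; Σd² = 54
ρ = 1 − 6Σd² / [n(n²−1)] = 1 − 6×54 / (6×35) = 1 − 324/210 ≈ -0.543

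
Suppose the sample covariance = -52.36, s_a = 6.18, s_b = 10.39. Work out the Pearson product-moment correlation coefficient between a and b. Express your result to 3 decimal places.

-0.815

r = Cov(a,b) / (s_a · s_b) = -52.36 / (6.18 × 10.39)
  = -52.36 / 64.2102 ≈ -0.815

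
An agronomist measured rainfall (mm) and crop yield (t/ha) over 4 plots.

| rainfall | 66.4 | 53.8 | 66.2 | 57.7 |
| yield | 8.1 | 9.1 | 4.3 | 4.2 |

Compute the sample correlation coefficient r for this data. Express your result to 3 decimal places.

-0.290

n = 4, Σx = 244.1, Σy = 25.7, Σx² = 15015.13, Σy² = 184.55, Σxy = 1554.42
nΣxy − ΣxΣy = 6217.68 − 6273.37 = -55.69
nΣx² − (Σx)² = 60060.52 − 59584.81 = 475.71; nΣy² − (Σy)² = 738.2 − 660.49 = 77.71
r = -55.69 / √(475.71 × 77.71) = -55.69 / 192.2691 ≈ -0.290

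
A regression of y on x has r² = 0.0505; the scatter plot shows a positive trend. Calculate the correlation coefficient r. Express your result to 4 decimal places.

0.2247

|r| = √0.0505 = 0.2247
The association is positive, so r = 0.2247.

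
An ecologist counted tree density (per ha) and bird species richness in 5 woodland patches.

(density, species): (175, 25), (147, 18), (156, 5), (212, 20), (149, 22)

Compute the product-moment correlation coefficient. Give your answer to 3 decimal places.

0.260

n = 5, Σx = 839, Σy = 90, Σx² = 143715, Σy² = 1858, Σxy = 15319
nΣxy − ΣxΣy = 76595 − 75510 = 1085
nΣx² − (Σx)² = 718575 − 703921 = 14654; nΣy² − (Σy)² = 9290 − 8100 = 1190
r = 1085 / √(14654 × 1190) = 1085 / 4175.9143 ≈ 0.260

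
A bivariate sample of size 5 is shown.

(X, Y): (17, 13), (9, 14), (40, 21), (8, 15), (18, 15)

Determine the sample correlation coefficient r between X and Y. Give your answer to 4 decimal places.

n = 5, ΣX = 92, ΣY = 78, ΣX² = 2358, ΣY² = 1256, ΣXY = 1577
nΣXY − ΣXΣY = 7885 − 7176 = 709
nΣX² − (ΣX)² = 11790 − 8464 = 3326; nΣY² − (ΣY)² = 6280 − 6084 = 196
r = 709 / √(3326 × 196) = 709 / 807.4008 ≈ 0.8781

0.8781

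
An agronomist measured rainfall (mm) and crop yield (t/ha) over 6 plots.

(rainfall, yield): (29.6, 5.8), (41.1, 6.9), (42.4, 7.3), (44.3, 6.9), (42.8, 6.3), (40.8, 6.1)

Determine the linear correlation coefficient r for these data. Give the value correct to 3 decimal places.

0.685

n = 6, Σx = 241, Σy = 39.3, Σx² = 9822.1, Σy² = 259.05, Σxy = 1588.98
nΣxy − ΣxΣy = 9533.88 − 9471.3 = 62.58
nΣx² − (Σx)² = 58932.6 − 58081 = 851.6; nΣy² − (Σy)² = 1554.3 − 1544.49 = 9.81
r = 62.58 / √(851.6 × 9.81) = 62.58 / 91.4013 ≈ 0.685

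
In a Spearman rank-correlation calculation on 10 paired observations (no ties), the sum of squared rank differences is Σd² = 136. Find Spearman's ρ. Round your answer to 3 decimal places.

ρ = 1 − 6Σd² / [n(n²−1)] = 1 − 6×136 / (10×99)
  = 1 − 816/990 = 1 − 0.8242 ≈ 0.176

0.176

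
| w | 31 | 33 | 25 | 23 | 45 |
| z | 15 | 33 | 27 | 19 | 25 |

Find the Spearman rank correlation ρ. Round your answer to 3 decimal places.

Rank w: 3, 4, 2, 1, 5
Rank z: 1, 5, 4, 2, 3
d = rank(w) − rank(z): 2, -1, -2, -1, 2; Σd² = 14
ρ = 1 − 6Σd² / [n(n²−1)] = 1 − 6×14 / (5×24) = 1 − 84/120 ≈ 0.300

0.300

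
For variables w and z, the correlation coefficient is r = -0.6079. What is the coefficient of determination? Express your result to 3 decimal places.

0.370

r² = (-0.6079)² = 0.370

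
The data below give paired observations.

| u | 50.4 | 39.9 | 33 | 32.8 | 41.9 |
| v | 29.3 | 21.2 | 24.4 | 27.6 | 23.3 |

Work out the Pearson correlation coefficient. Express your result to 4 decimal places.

0.2906

n = 5, Σu = 198, Σv = 125.8, Σu² = 8052.62, Σv² = 3207.94, Σuv = 5009.35
nΣuv − ΣuΣv = 25046.75 − 24908.4 = 138.35
nΣu² − (Σu)² = 40263.1 − 39204 = 1059.1; nΣv² − (Σv)² = 16039.7 − 15825.64 = 214.06
r = 138.35 / √(1059.1 × 214.06) = 138.35 / 476.1417 ≈ 0.2906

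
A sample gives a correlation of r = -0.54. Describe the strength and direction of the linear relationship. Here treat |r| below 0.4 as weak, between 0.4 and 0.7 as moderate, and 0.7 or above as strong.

r = -0.54 < 0 so the relationship is negative.
|r| = 0.54, which falls in the moderate range.

moderate negative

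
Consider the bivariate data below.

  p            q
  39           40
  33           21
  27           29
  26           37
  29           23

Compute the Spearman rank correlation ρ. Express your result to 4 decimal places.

0.0000

Rank p: 5, 4, 2, 1, 3
Rank q: 5, 1, 3, 4, 2
d = rank(p) − rank(q): 0, 3, -1, -3, 1; Σd² = 20
ρ = 1 − 6Σd² / [n(n²−1)] = 1 − 6×20 / (5×24) = 1 − 120/120 ≈ 0.0000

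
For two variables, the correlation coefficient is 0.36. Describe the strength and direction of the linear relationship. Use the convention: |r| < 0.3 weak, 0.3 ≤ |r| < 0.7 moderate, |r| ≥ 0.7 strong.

moderate positive

r = 0.36 > 0 so the relationship is positive.
|r| = 0.36, which falls in the moderate range.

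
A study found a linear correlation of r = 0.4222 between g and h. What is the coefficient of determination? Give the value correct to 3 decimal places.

r² = (0.4222)² = 0.178

0.178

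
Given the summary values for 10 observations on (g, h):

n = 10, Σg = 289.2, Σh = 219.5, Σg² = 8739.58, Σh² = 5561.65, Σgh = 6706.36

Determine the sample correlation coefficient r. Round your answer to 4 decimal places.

r = (nΣgh − ΣgΣh) / √[(nΣg² − (Σg)²)(nΣh² − (Σh)²)]
Numerator: 10×6706.36 − 289.2×219.5 = 3584.2
Denominator: √[(87395.8 − 83636.64)(55616.5 − 48180.25)] = √[3759.16 × 7436.25] = 5287.1593
r = 3584.2 / 5287.1593 ≈ 0.6779

0.6779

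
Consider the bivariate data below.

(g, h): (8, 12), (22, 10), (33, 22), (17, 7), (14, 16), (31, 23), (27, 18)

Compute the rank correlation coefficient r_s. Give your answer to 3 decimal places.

0.679

Rank g: 1, 4, 7, 3, 2, 6, 5
Rank h: 3, 2, 6, 1, 4, 7, 5
d = rank(g) − rank(h): -2, 2, 1, 2, -2, -1, 0; Σd² = 18
ρ = 1 − 6Σd² / [n(n²−1)] = 1 − 6×18 / (7×48) = 1 − 108/336 ≈ 0.679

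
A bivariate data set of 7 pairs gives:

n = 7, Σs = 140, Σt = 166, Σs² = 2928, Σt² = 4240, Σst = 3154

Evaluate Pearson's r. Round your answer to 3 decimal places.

-0.842

r = (nΣst − ΣsΣt) / √[(nΣs² − (Σs)²)(nΣt² − (Σt)²)]
Numerator: 7×3154 − 140×166 = -1162
Denominator: √[(20496 − 19600)(29680 − 27556)] = √[896 × 2124] = 1379.5304
r = -1162 / 1379.5304 ≈ -0.842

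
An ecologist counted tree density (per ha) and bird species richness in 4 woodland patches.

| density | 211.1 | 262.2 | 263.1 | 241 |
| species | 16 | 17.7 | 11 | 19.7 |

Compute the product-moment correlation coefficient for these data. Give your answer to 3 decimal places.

n = 4, Σx = 977.4, Σy = 64.4, Σx² = 240614.66, Σy² = 1078.38, Σxy = 15660.34
nΣxy − ΣxΣy = 62641.36 − 62944.56 = -303.2
nΣx² − (Σx)² = 962458.64 − 955310.76 = 7147.88; nΣy² − (Σy)² = 4313.52 − 4147.36 = 166.16
r = -303.2 / √(7147.88 × 166.16) = -303.2 / 1089.8127 ≈ -0.278

-0.278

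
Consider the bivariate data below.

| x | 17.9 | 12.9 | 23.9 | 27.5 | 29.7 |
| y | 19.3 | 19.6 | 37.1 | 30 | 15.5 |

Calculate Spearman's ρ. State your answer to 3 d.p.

Rank x: 2, 1, 3, 4, 5
Rank y: 2, 3, 5, 4, 1
d = rank(x) − rank(y): 0, -2, -2, 0, 4; Σd² = 24
ρ = 1 − 6Σd² / [n(n²−1)] = 1 − 6×24 / (5×24) = 1 − 144/120 ≈ -0.200

-0.200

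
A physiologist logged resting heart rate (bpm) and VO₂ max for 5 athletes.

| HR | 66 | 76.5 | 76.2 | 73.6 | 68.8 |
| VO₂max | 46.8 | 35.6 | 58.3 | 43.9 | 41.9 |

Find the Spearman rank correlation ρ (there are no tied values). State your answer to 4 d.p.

-0.3000

Rank HR: 1, 5, 4, 3, 2
Rank VO₂max: 4, 1, 5, 3, 2
d = rank(HR) − rank(VO₂max): -3, 4, -1, 0, 0; Σd² = 26
ρ = 1 − 6Σd² / [n(n²−1)] = 1 − 6×26 / (5×24) = 1 − 156/120 ≈ -0.3000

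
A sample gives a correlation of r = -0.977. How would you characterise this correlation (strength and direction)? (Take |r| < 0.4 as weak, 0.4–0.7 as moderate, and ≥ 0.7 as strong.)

r = -0.977 < 0 so the relationship is negative.
|r| = 0.977, which falls in the strong range.

strong negative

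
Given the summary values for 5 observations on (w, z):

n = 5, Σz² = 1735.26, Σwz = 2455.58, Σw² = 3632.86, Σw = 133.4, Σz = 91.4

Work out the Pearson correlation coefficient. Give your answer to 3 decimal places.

0.247

r = (nΣwz − ΣwΣz) / √[(nΣw² − (Σw)²)(nΣz² − (Σz)²)]
Numerator: 5×2455.58 − 133.4×91.4 = 85.14
Denominator: √[(18164.3 − 17795.56)(8676.3 − 8353.96)] = √[368.74 × 322.34] = 344.7603
r = 85.14 / 344.7603 ≈ 0.247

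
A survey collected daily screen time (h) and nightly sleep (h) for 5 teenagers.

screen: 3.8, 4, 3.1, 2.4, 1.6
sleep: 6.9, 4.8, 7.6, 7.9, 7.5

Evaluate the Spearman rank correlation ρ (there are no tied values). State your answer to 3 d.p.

-0.700

Rank screen: 4, 5, 3, 2, 1
Rank sleep: 2, 1, 4, 5, 3
d = rank(screen) − rank(sleep): 2, 4, -1, -3, -2; Σd² = 34
ρ = 1 − 6Σd² / [n(n²−1)] = 1 − 6×34 / (5×24) = 1 − 204/120 ≈ -0.700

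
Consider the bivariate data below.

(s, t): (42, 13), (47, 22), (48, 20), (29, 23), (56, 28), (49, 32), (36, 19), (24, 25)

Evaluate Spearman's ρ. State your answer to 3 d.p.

0.333

Rank s: 4, 5, 6, 2, 8, 7, 3, 1
Rank t: 1, 4, 3, 5, 7, 8, 2, 6
d = rank(s) − rank(t): 3, 1, 3, -3, 1, -1, 1, -5; Σd² = 56
ρ = 1 − 6Σd² / [n(n²−1)] = 1 − 6×56 / (8×63) = 1 − 336/504 ≈ 0.333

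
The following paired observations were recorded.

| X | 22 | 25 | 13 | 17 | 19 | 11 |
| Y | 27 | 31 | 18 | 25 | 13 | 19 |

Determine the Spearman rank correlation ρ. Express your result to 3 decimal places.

0.600

Rank X: 5, 6, 2, 3, 4, 1
Rank Y: 5, 6, 2, 4, 1, 3
d = rank(X) − rank(Y): 0, 0, 0, -1, 3, -2; Σd² = 14
ρ = 1 − 6Σd² / [n(n²−1)] = 1 − 6×14 / (6×35) = 1 − 84/210 ≈ 0.600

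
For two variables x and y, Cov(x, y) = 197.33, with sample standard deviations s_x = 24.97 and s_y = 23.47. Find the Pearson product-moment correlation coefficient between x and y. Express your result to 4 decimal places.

0.3367

r = Cov(x,y) / (s_x · s_y) = 197.33 / (24.97 × 23.47)
  = 197.33 / 586.0459 ≈ 0.3367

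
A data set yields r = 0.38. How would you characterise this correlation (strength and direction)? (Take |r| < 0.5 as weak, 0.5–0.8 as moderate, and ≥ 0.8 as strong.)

r = 0.38 > 0 so the relationship is positive.
|r| = 0.38, which falls in the weak range.

weak positive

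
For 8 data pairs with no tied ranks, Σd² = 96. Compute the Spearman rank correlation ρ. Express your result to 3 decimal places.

ρ = 1 − 6Σd² / [n(n²−1)] = 1 − 6×96 / (8×63)
  = 1 − 576/504 = 1 − 1.1429 ≈ -0.143

-0.143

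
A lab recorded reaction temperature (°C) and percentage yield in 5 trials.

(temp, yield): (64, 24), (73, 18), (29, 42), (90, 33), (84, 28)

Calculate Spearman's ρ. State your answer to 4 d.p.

-0.1000

Rank temp: 2, 3, 1, 5, 4
Rank yield: 2, 1, 5, 4, 3
d = rank(temp) − rank(yield): 0, 2, -4, 1, 1; Σd² = 22
ρ = 1 − 6Σd² / [n(n²−1)] = 1 − 6×22 / (5×24) = 1 − 132/120 ≈ -0.1000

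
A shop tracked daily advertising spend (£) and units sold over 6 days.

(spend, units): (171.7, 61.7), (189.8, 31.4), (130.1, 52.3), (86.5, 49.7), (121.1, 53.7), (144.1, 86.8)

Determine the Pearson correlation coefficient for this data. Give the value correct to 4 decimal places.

-0.1495

n = 6, Σx = 843.3, Σy = 335.6, Σx² = 125343.21, Σy² = 20416.16, Σxy = 46667.84
nΣxy − ΣxΣy = 280007.04 − 283011.48 = -3004.44
nΣx² − (Σx)² = 752059.26 − 711154.89 = 40904.37; nΣy² − (Σy)² = 122496.96 − 112627.36 = 9869.6
r = -3004.44 / √(40904.37 × 9869.6) = -3004.44 / 20092.5302 ≈ -0.1495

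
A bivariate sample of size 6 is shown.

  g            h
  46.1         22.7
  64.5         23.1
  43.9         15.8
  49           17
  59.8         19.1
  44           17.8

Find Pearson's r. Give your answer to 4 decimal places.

n = 6, Σg = 307.3, Σh = 115.5, Σg² = 16125.71, Σh² = 2269.19, Σgh = 5988.42
nΣgh − ΣgΣh = 35930.52 − 35493.15 = 437.37
nΣg² − (Σg)² = 96754.26 − 94433.29 = 2320.97; nΣh² − (Σh)² = 13615.14 − 13340.25 = 274.89
r = 437.37 / √(2320.97 × 274.89) = 437.37 / 798.7562 ≈ 0.5476

0.5476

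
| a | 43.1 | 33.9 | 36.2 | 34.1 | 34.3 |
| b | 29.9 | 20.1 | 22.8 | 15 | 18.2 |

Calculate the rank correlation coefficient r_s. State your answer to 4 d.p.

Rank a: 5, 1, 4, 2, 3
Rank b: 5, 3, 4, 1, 2
d = rank(a) − rank(b): 0, -2, 0, 1, 1; Σd² = 6
ρ = 1 − 6Σd² / [n(n²−1)] = 1 − 6×6 / (5×24) = 1 − 36/120 ≈ 0.7000

0.7000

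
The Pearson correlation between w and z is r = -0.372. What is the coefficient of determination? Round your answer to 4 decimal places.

r² = (-0.372)² = 0.1384

0.1384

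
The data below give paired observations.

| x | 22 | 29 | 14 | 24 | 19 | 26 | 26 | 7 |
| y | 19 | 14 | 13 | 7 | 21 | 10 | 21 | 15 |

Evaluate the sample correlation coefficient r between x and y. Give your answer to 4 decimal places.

n = 8, Σx = 167, Σy = 120, Σx² = 3859, Σy² = 1982, Σxy = 2484
nΣxy − ΣxΣy = 19872 − 20040 = -168
nΣx² − (Σx)² = 30872 − 27889 = 2983; nΣy² − (Σy)² = 15856 − 14400 = 1456
r = -168 / √(2983 × 1456) = -168 / 2084.0461 ≈ -0.0806

-0.0806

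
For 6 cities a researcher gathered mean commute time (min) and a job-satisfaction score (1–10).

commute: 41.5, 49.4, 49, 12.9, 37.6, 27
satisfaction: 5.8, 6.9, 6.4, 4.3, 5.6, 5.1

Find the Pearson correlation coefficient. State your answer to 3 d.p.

0.972

n = 6, Σx = 217.4, Σy = 34.1, Σx² = 8872.78, Σy² = 198.07, Σxy = 1298.89
nΣxy − ΣxΣy = 7793.34 − 7413.34 = 380
nΣx² − (Σx)² = 53236.68 − 47262.76 = 5973.92; nΣy² − (Σy)² = 1188.42 − 1162.81 = 25.61
r = 380 / √(5973.92 × 25.61) = 380 / 391.1420 ≈ 0.972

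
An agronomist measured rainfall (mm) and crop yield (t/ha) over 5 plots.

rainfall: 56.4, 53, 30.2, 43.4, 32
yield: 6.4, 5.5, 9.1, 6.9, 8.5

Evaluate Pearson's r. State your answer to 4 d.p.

-0.9382

n = 5, Σx = 215, Σy = 36.4, Σx² = 9809.56, Σy² = 273.88, Σxy = 1498.74
nΣxy − ΣxΣy = 7493.7 − 7826 = -332.3
nΣx² − (Σx)² = 49047.8 − 46225 = 2822.8; nΣy² − (Σy)² = 1369.4 − 1324.96 = 44.44
r = -332.3 / √(2822.8 × 44.44) = -332.3 / 354.1825 ≈ -0.9382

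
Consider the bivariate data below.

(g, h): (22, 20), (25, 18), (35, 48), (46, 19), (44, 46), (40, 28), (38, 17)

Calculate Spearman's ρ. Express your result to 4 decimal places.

Rank g: 1, 2, 3, 7, 6, 5, 4
Rank h: 4, 2, 7, 3, 6, 5, 1
d = rank(g) − rank(h): -3, 0, -4, 4, 0, 0, 3; Σd² = 50
ρ = 1 − 6Σd² / [n(n²−1)] = 1 − 6×50 / (7×48) = 1 − 300/336 ≈ 0.1071

0.1071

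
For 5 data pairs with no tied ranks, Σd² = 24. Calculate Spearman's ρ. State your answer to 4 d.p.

ρ = 1 − 6Σd² / [n(n²−1)] = 1 − 6×24 / (5×24)
  = 1 − 144/120 = 1 − 1.20000 ≈ -0.2000

-0.2000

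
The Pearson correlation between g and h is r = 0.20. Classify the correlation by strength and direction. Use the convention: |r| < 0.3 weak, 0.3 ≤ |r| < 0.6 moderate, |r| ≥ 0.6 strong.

weak positive

r = 0.20 > 0 so the relationship is positive.
|r| = 0.20, which falls in the weak range.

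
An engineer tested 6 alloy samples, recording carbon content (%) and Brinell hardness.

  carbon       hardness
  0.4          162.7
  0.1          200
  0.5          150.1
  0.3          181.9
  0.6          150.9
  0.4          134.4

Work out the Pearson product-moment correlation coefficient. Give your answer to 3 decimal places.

-0.810

n = 6, Σx = 2.3, Σy = 980, Σx² = 1.03, Σy² = 162923.08, Σxy = 359
nΣxy − ΣxΣy = 2154 − 2254 = -100
nΣx² − (Σx)² = 6.18 − 5.29 = 0.89; nΣy² − (Σy)² = 977538.48 − 960400 = 17138.48
r = -100 / √(0.89 × 17138.48) = -100 / 123.5040 ≈ -0.810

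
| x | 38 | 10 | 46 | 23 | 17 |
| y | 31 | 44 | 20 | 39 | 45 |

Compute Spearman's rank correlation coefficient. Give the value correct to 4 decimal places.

-0.9000

Rank x: 4, 1, 5, 3, 2
Rank y: 2, 4, 1, 3, 5
d = rank(x) − rank(y): 2, -3, 4, 0, -3; Σd² = 38
ρ = 1 − 6Σd² / [n(n²−1)] = 1 − 6×38 / (5×24) = 1 − 228/120 ≈ -0.9000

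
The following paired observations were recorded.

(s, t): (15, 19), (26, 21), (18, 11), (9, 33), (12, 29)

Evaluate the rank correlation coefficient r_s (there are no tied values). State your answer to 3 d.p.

Rank s: 3, 5, 4, 1, 2
Rank t: 2, 3, 1, 5, 4
d = rank(s) − rank(t): 1, 2, 3, -4, -2; Σd² = 34
ρ = 1 − 6Σd² / [n(n²−1)] = 1 − 6×34 / (5×24) = 1 − 204/120 ≈ -0.700

-0.700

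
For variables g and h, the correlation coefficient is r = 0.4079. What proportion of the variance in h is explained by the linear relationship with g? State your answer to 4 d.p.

0.1664

r² = (0.4079)² = 0.1664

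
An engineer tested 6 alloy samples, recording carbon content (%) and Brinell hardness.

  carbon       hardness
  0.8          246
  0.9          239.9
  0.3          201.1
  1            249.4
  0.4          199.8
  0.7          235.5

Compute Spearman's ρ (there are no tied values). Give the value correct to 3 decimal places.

Rank carbon: 4, 5, 1, 6, 2, 3
Rank hardness: 5, 4, 2, 6, 1, 3
d = rank(carbon) − rank(hardness): -1, 1, -1, 0, 1, 0; Σd² = 4
ρ = 1 − 6Σd² / [n(n²−1)] = 1 − 6×4 / (6×35) = 1 − 24/210 ≈ 0.886

0.886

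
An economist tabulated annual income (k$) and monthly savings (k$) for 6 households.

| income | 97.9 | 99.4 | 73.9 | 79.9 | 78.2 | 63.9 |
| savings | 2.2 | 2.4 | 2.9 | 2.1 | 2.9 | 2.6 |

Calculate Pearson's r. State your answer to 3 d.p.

-0.514

n = 6, Σx = 493.2, Σy = 15.1, Σx² = 41508.44, Σy² = 38.59, Σxy = 1228.96
nΣxy − ΣxΣy = 7373.76 − 7447.32 = -73.56
nΣx² − (Σx)² = 249050.64 − 243246.24 = 5804.4; nΣy² − (Σy)² = 231.54 − 228.01 = 3.53
r = -73.56 / √(5804.4 × 3.53) = -73.56 / 143.1417 ≈ -0.514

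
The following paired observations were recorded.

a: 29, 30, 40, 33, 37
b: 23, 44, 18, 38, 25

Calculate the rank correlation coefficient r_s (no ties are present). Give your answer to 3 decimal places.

Rank a: 1, 2, 5, 3, 4
Rank b: 2, 5, 1, 4, 3
d = rank(a) − rank(b): -1, -3, 4, -1, 1; Σd² = 28
ρ = 1 − 6Σd² / [n(n²−1)] = 1 − 6×28 / (5×24) = 1 − 168/120 ≈ -0.400

-0.400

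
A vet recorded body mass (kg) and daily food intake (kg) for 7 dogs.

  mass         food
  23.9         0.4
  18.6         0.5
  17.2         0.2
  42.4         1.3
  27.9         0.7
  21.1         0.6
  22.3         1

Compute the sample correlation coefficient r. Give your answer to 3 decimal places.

n = 7, Σx = 173.4, Σy = 4.7, Σx² = 4731.68, Σy² = 3.99, Σxy = 131.91
nΣxy − ΣxΣy = 923.37 − 814.98 = 108.39
nΣx² − (Σx)² = 33121.76 − 30067.56 = 3054.2; nΣy² − (Σy)² = 27.93 − 22.09 = 5.84
r = 108.39 / √(3054.2 × 5.84) = 108.39 / 133.5535 ≈ 0.812

0.812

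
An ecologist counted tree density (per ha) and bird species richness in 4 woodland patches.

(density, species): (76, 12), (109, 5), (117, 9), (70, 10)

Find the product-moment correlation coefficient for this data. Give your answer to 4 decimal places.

-0.6663

n = 4, Σx = 372, Σy = 36, Σx² = 36246, Σy² = 350, Σxy = 3210
nΣxy − ΣxΣy = 12840 − 13392 = -552
nΣx² − (Σx)² = 144984 − 138384 = 6600; nΣy² − (Σy)² = 1400 − 1296 = 104
r = -552 / √(6600 × 104) = -552 / 828.4926 ≈ -0.6663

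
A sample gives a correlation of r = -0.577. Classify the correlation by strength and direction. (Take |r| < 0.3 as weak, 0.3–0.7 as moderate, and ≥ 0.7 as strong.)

r = -0.577 < 0 so the relationship is negative.
|r| = 0.577, which falls in the moderate range.

moderate negative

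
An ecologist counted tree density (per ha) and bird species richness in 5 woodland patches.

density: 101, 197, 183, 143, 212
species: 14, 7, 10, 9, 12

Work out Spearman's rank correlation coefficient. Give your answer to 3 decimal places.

Rank density: 1, 4, 3, 2, 5
Rank species: 5, 1, 3, 2, 4
d = rank(density) − rank(species): -4, 3, 0, 0, 1; Σd² = 26
ρ = 1 − 6Σd² / [n(n²−1)] = 1 − 6×26 / (5×24) = 1 − 156/120 ≈ -0.300

-0.300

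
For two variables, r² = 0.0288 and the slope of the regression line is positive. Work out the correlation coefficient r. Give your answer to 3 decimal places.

|r| = √0.0288 = 0.170
The association is positive, so r = 0.170.

0.170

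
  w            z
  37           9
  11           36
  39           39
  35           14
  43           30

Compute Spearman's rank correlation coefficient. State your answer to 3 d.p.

Rank w: 3, 1, 4, 2, 5
Rank z: 1, 4, 5, 2, 3
d = rank(w) − rank(z): 2, -3, -1, 0, 2; Σd² = 18
ρ = 1 − 6Σd² / [n(n²−1)] = 1 − 6×18 / (5×24) = 1 − 108/120 ≈ 0.100

0.100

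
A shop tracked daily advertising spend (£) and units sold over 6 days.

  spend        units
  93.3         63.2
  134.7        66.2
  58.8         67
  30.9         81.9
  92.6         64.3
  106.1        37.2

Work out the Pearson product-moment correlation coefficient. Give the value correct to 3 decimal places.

n = 6, Σx = 516.4, Σy = 379.8, Σx² = 51093.2, Σy² = 25091.62, Σxy = 31185.11
nΣxy − ΣxΣy = 187110.66 − 196128.72 = -9018.06
nΣx² − (Σx)² = 306559.2 − 266668.96 = 39890.24; nΣy² − (Σy)² = 150549.72 − 144248.04 = 6301.68
r = -9018.06 / √(39890.24 × 6301.68) = -9018.06 / 15854.8266 ≈ -0.569

-0.569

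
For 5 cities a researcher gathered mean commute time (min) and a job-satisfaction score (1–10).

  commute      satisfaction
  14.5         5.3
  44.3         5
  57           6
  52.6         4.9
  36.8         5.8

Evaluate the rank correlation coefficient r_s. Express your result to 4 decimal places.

Rank commute: 1, 3, 5, 4, 2
Rank satisfaction: 3, 2, 5, 1, 4
d = rank(commute) − rank(satisfaction): -2, 1, 0, 3, -2; Σd² = 18
ρ = 1 − 6Σd² / [n(n²−1)] = 1 − 6×18 / (5×24) = 1 − 108/120 ≈ 0.1000

0.1000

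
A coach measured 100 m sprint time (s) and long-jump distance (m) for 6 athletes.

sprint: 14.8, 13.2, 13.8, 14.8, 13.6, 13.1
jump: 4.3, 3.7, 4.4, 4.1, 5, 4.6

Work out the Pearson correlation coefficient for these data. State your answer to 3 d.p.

-0.129

n = 6, Σx = 83.3, Σy = 26.1, Σx² = 1159.33, Σy² = 114.51, Σxy = 362.14
nΣxy − ΣxΣy = 2172.84 − 2174.13 = -1.29
nΣx² − (Σx)² = 6955.98 − 6938.89 = 17.09; nΣy² − (Σy)² = 687.06 − 681.21 = 5.85
r = -1.29 / √(17.09 × 5.85) = -1.29 / 9.9988 ≈ -0.129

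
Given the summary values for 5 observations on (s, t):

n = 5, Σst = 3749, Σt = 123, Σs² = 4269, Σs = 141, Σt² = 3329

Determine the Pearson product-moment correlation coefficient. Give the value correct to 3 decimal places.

0.941

r = (nΣst − ΣsΣt) / √[(nΣs² − (Σs)²)(nΣt² − (Σt)²)]
Numerator: 5×3749 − 141×123 = 1402
Denominator: √[(21345 − 19881)(16645 − 15129)] = √[1464 × 1516] = 1489.7731
r = 1402 / 1489.7731 ≈ 0.941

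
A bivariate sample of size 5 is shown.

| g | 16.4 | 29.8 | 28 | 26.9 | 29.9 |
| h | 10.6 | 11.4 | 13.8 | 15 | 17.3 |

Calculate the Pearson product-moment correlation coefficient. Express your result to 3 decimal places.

n = 5, Σg = 131, Σh = 68.1, Σg² = 3558.62, Σh² = 957.05, Σgh = 1820.73
nΣgh − ΣgΣh = 9103.65 − 8921.1 = 182.55
nΣg² − (Σg)² = 17793.1 − 17161 = 632.1; nΣh² − (Σh)² = 4785.25 − 4637.61 = 147.64
r = 182.55 / √(632.1 × 147.64) = 182.55 / 305.4885 ≈ 0.598

0.598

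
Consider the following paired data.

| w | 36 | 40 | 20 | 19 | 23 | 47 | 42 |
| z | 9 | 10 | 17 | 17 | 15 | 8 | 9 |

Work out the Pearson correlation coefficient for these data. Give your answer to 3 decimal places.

n = 7, Σw = 227, Σz = 85, Σw² = 8159, Σz² = 1129, Σwz = 2486
nΣwz − ΣwΣz = 17402 − 19295 = -1893
nΣw² − (Σw)² = 57113 − 51529 = 5584; nΣz² − (Σz)² = 7903 − 7225 = 678
r = -1893 / √(5584 × 678) = -1893 / 1945.7523 ≈ -0.973

-0.973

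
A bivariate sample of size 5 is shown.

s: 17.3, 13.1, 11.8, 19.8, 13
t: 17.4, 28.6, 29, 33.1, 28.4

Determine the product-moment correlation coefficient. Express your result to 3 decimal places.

-0.063

n = 5, Σs = 75, Σt = 136.5, Σs² = 1171.18, Σt² = 3863.89, Σst = 2042.46
nΣst − ΣsΣt = 10212.3 − 10237.5 = -25.2
nΣs² − (Σs)² = 5855.9 − 5625 = 230.9; nΣt² − (Σt)² = 19319.45 − 18632.25 = 687.2
r = -25.2 / √(230.9 × 687.2) = -25.2 / 398.3397 ≈ -0.063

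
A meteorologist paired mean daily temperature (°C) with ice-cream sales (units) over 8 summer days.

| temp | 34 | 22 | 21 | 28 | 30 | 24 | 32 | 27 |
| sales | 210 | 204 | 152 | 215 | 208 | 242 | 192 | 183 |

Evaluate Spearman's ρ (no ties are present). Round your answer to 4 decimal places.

0.3095

Rank temp: 8, 2, 1, 5, 6, 3, 7, 4
Rank sales: 6, 4, 1, 7, 5, 8, 3, 2
d = rank(temp) − rank(sales): 2, -2, 0, -2, 1, -5, 4, 2; Σd² = 58
ρ = 1 − 6Σd² / [n(n²−1)] = 1 − 6×58 / (8×63) = 1 − 348/504 ≈ 0.3095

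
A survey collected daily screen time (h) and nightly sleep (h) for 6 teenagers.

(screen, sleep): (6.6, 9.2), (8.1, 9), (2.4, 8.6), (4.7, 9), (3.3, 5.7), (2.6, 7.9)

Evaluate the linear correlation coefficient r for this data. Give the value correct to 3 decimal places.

n = 6, Σx = 27.7, Σy = 49.4, Σx² = 154.67, Σy² = 415.5, Σxy = 235.91
nΣxy − ΣxΣy = 1415.46 − 1368.38 = 47.08
nΣx² − (Σx)² = 928.02 − 767.29 = 160.73; nΣy² − (Σy)² = 2493 − 2440.36 = 52.64
r = 47.08 / √(160.73 × 52.64) = 47.08 / 91.9828 ≈ 0.512

0.512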